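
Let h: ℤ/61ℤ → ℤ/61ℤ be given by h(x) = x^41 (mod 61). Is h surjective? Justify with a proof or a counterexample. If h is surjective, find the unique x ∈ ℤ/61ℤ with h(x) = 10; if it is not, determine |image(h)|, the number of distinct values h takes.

43

Since 61 is prime, the nonzero elements of ℤ/61ℤ form a cyclic group of order 60.
As gcd(41, 60) = 1, raising to the 41st power is a bijection on this group: if u^41 ≡ v^41 then (uv^{−1})^41 = 1, and the only element of order dividing gcd(41, 60) = 1 is 1, so u = v.
With h(0) = 0 this makes h injective on all of ℤ/61ℤ, hence bijective (finite equal-size domain and codomain). In particular h is surjective.
Since h is surjective, we find the preimage of 10. The inverse of x ↦ x^41 on (ℤ/61ℤ)^× is x ↦ x^41, because 41·41 = 1681 = 28·60 + 1 ≡ 1 (mod 60) and x^{60} = 1 for x ≠ 0 (Fermat). So h⁻¹(10) = 10^41 mod 61.
Repeated squaring mod 61: 10^1 ≡ 10, 10^2 ≡ 10² = 100 ≡ 39, 10^4 ≡ 39² = 1521 ≡ 57, 10^8 ≡ 57² = 3249 ≡ 16, 10^16 ≡ 16² = 256 ≡ 12, 10^32 ≡ 12² = 144 ≡ 22. Since 41 = 32 + 8 + 1, 10^41 ≡ 22·16·10: 22·16 = 352 ≡ 47, then 47·10 = 470 ≡ 43. So 10^41 ≡ 43 (mod 61).
Hence h⁻¹(10) = 43.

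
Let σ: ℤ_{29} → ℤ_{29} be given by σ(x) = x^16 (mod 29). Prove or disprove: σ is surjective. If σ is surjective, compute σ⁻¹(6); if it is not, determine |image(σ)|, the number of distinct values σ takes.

σ(2): Repeated squaring mod 29: 2^1 ≡ 2, 2^2 ≡ 2² = 4, 2^4 ≡ 4² = 16, 2^8 ≡ 16² = 256 ≡ 24, 2^16 ≡ 24² = 576 ≡ 25. So 2^16 ≡ 25 (mod 29).
σ(5): Repeated squaring mod 29: 5^1 ≡ 5, 5^2 ≡ 5² = 25, 5^4 ≡ 25² = 625 ≡ 16, 5^8 ≡ 16² = 256 ≡ 24, 5^16 ≡ 24² = 576 ≡ 25. So 5^16 ≡ 25 (mod 29).
So σ(2) = σ(5) = 25 while 2 ≠ 5, so σ is not injective.
A non-injective map from the 29-element set ℤ_{29} to itself takes at most 28 distinct values, so it cannot be surjective. Therefore σ is not surjective.
Since σ is not surjective, we determine |image(σ)|. Computing x^16 mod 29 for each x (by repeated squaring, reducing mod 29 at every step), the values σ(0), σ(1), …, σ(28) are: 0, 1, 25, 20, 16, 25, 7, 20, 23, 23, 16, 24, 1, 24, 7, 7, 24, 1, 24, 16, 23, 23, 20, 7, 25, 16, 20, 25, 1.
The distinct values are {0, 1, 7, 16, 20, 23, 24, 25}; there are 8 of them.

8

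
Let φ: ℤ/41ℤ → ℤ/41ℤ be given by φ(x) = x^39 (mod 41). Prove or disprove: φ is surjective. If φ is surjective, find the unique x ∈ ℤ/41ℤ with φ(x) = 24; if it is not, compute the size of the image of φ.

12

Since 41 is prime, the nonzero elements of ℤ/41ℤ form a cyclic group of order 40.
As gcd(39, 40) = 1, raising to the 39th power is a bijection on this group: if u^39 ≡ v^39 then (uv^{−1})^39 = 1, and the only element of order dividing gcd(39, 40) = 1 is 1, so u = v.
With φ(0) = 0 this makes φ injective on all of ℤ/41ℤ, hence bijective (finite equal-size domain and codomain). In particular φ is surjective.
Since φ is surjective, we find the preimage of 24. The inverse of x ↦ x^39 on (ℤ/41ℤ)^× is x ↦ x^39, because 39·39 = 1521 = 38·40 + 1 ≡ 1 (mod 40) and x^{40} = 1 for x ≠ 0 (Fermat). So φ⁻¹(24) = 24^39 mod 41.
Repeated squaring mod 41: 24^1 ≡ 24, 24^2 ≡ 24² = 576 ≡ 2, 24^4 ≡ 2² = 4, 24^8 ≡ 4² = 16, 24^16 ≡ 16² = 256 ≡ 10, 24^32 ≡ 10² = 100 ≡ 18. Since 39 = 32 + 4 + 2 + 1, 24^39 ≡ 18·4·2·24: 18·4 = 72 ≡ 31, then 31·2 = 62 ≡ 21, then 21·24 = 504 ≡ 12. So 24^39 ≡ 12 (mod 41).
Hence φ⁻¹(24) = 12.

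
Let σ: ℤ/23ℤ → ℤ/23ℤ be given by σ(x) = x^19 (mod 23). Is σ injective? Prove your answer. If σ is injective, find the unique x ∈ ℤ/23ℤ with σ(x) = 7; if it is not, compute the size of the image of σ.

Since 23 is prime, the nonzero elements of ℤ/23ℤ form a cyclic group of order 22.
As gcd(19, 22) = 1, raising to the 19th power is a bijection on this group: if u^19 ≡ v^19 then (uv^{−1})^19 = 1, and the only element of order dividing gcd(19, 22) = 1 is 1, so u = v.
With σ(0) = 0 this makes σ injective on all of ℤ/23ℤ, hence bijective (finite equal-size domain and codomain). In particular σ is injective.
Since σ is injective, we find the preimage of 7. The inverse of x ↦ x^19 on (ℤ/23ℤ)^× is x ↦ x^7, because 19·7 = 133 = 6·22 + 1 ≡ 1 (mod 22) and x^{22} = 1 for x ≠ 0 (Fermat). So σ⁻¹(7) = 7^7 mod 23.
Repeated squaring mod 23: 7^1 ≡ 7, 7^2 ≡ 7² = 49 ≡ 3, 7^4 ≡ 3² = 9. Since 7 = 4 + 2 + 1, 7^7 ≡ 9·3·7: 9·3 = 27 ≡ 4, then 4·7 = 28 ≡ 5. So 7^7 ≡ 5 (mod 23).
Hence σ⁻¹(7) = 5.

5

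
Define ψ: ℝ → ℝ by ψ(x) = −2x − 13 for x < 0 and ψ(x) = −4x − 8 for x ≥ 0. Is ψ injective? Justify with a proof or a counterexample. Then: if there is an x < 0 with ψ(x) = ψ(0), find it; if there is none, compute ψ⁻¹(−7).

Both pieces are strictly decreasing (slopes −2 and −4), so each is injective on its own interval.
The left piece maps (−∞, 0) onto (−13, ∞); the right piece maps [0, ∞) onto (−∞, −8].
These images overlap. In particular ψ(0) = −8 (right piece), and solving −2x − 13 = −8 on the left piece gives x = −5/2 < 0.
So ψ(−5/2) = ψ(0) with −5/2 ≠ 0, and ψ is not injective. This x = −5/2 is the requested value below 0.

-5/2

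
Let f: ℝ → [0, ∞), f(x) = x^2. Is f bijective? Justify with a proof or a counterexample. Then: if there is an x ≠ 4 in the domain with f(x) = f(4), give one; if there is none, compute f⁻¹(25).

-4

f(4) = 16 = (−4)^2 = f(−4) (since 2 is even), with 4 ≠ −4. So f is not injective, hence not bijective.
For the follow-up, such an x exists: taking x = −4 ∈ ℝ gives f(−4) = 16 = f(4) with −4 ≠ 4.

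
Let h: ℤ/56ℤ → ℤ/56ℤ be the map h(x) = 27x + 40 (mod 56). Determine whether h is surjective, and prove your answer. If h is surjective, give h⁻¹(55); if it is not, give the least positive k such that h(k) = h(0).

Since gcd(27, 56) = 1, 27 is invertible modulo 56. Euclid's algorithm: 56 = 2·27 + 2, 27 = 13·2 + 1; back-substituting gives 1 = 27·27 − 13·56, so 27⁻¹ ≡ 27 (mod 56).
For any y ∈ ℤ/56ℤ, x = 27(y − 40) mod 56 satisfies h(x) = 27·27(y − 40) + 40 ≡ y (since 27·27 ≡ 1 mod 56). So every y has a preimage.
Thus h is surjective.
Since h is surjective, we compute h⁻¹(55): solve 27x + 40 ≡ 55 (mod 56), i.e. 27x ≡ 15 (mod 56).
Multiplying by 27⁻¹ = 27 gives x ≡ 27·15 = 405 = 7·56 + 13 ≡ 13 (mod 56).
Check: h(13) = 27·13 + 40 = 391 = 6·56 + 55 ≡ 55 (mod 56).

13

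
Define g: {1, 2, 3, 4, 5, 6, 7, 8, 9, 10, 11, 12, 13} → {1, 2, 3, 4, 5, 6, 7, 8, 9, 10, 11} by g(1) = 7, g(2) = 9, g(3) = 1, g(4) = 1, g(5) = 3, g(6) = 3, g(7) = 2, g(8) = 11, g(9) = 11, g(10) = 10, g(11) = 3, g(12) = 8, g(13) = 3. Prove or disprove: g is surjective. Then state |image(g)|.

No element maps to 4, so g is not surjective.
The image of g is {1, 2, 3, 7, 8, 9, 10, 11}, which has 8 elements.

8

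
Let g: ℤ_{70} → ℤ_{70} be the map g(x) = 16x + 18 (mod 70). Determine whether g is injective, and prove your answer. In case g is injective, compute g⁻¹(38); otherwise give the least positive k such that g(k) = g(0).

We have gcd(16, 70) = 2 > 1. Taking u = 0 and v = 35: g(0) = 18 and g(35) = 16·35 + 18 = 578 ≡ 18 (mod 70).
So g(0) = g(35) while 0 ≠ 35, thus g is not injective.
Since g is not injective, we find the least positive k with g(k) = g(0): this means 16k ≡ 0 (mod 70), i.e. 70 ∣ 16k. Since gcd(16, 70) = 2, dividing through by 2 this holds exactly when 35 ∣ 8k, and as gcd(8, 35) = 1, exactly when 35 ∣ k.
The smallest positive such k is 35.

35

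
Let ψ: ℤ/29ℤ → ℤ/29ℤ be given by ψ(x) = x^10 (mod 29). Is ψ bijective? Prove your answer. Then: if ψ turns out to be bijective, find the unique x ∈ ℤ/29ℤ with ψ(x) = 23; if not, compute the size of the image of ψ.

15

ψ(14): Repeated squaring mod 29: 14^1 ≡ 14, 14^2 ≡ 14² = 196 ≡ 22, 14^4 ≡ 22² = 484 ≡ 20, 14^8 ≡ 20² = 400 ≡ 23. Since 10 = 8 + 2, 14^10 ≡ 23·22: 23·22 = 506 ≡ 13. So 14^10 ≡ 13 (mod 29).
ψ(15): Repeated squaring mod 29: 15^1 ≡ 15, 15^2 ≡ 15² = 225 ≡ 22, 15^4 ≡ 22² = 484 ≡ 20, 15^8 ≡ 20² = 400 ≡ 23. Since 10 = 8 + 2, 15^10 ≡ 23·22: 23·22 = 506 ≡ 13. So 15^10 ≡ 13 (mod 29).
So ψ(14) = ψ(15) = 13 while 14 ≠ 15, therefore ψ is not injective, hence not bijective.
Since ψ is not bijective, we determine |image(ψ)|. Computing x^10 mod 29 for each x (by repeated squaring, reducing mod 29 at every step), the values ψ(0), ψ(1), …, ψ(28) are: 0, 1, 9, 5, 23, 20, 16, 24, 4, 25, 6, 22, 28, 7, 13, 13, 7, 28, 22, 6, 25, 4, 24, 16, 20, 23, 5, 9, 1.
The distinct values are {0, 1, 4, 5, 6, 7, 9, 13, 16, 20, 22, 23, 24, 25, 28}; there are 15 of them.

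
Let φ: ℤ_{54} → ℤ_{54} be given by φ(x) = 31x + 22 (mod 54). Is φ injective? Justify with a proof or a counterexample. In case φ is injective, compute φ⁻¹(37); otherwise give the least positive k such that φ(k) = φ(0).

Suppose φ(a) = φ(b) in ℤ_{54}. Then 31a + 22 ≡ 31b + 22 (mod 54), so 31(a − b) ≡ 0 (mod 54).
Since gcd(31, 54) = 1, 31 is invertible modulo 54, thus a − b ≡ 0 (mod 54), i.e. a = b.
Therefore φ is injective.
We now compute 31⁻¹ mod 54 explicitly. Euclid's algorithm: 54 = 1·31 + 23, 31 = 1·23 + 8, 23 = 2·8 + 7, 8 = 1·7 + 1; back-substituting gives 1 = 7·31 − 4·54, so 31⁻¹ ≡ 7 (mod 54).
Since φ is injective, we compute φ⁻¹(37): solve 31x + 22 ≡ 37 (mod 54), i.e. 31x ≡ 15 (mod 54).
Multiplying by 31⁻¹ = 7 gives x ≡ 7·15 = 105 = 1·54 + 51 ≡ 51 (mod 54).
Check: φ(51) = 31·51 + 22 = 1603 = 29·54 + 37 ≡ 37 (mod 54).

51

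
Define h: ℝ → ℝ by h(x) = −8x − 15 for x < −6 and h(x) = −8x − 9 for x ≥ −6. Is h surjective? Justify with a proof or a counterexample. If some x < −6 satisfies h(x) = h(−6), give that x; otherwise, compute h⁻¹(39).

-27/4

Both pieces are strictly decreasing (slopes −8 and −8), so each is injective on its own interval.
The left piece maps (−∞, −6) onto (33, ∞); the right piece maps [−6, ∞) onto (−∞, 39].
The union (33, ∞) ∪ (−∞, 39] covers ℝ, so h is surjective.
For the follow-up: the images overlap, so an x < −6 with h(x) = h(−6) exists. h(−6) = 39; solving −8x − 15 = 39 for x < −6 gives x = (39 + 15)/(−8) = −27/4.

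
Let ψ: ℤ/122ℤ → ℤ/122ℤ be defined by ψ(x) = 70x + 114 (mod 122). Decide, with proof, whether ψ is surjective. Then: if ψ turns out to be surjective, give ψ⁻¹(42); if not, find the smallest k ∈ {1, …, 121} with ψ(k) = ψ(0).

61

By definition, surjectivity means every element of the codomain has a preimage under ψ.
Since gcd(70, 122) = 2, we have 70x ≡ 0 (mod 2) for all x, so ψ(x) ≡ 0 (mod 2).
But 1 ≢ 0 (mod 2), so 1 ∈ ℤ/122ℤ has no preimage. Hence ψ is not surjective.
Since ψ is not surjective, we find the least positive k with ψ(k) = ψ(0): this means 70k ≡ 0 (mod 122), i.e. 122 ∣ 70k. Since gcd(70, 122) = 2, dividing through by 2 this holds exactly when 61 ∣ 35k, and as gcd(35, 61) = 1, exactly when 61 ∣ k.
The smallest positive such k is 61.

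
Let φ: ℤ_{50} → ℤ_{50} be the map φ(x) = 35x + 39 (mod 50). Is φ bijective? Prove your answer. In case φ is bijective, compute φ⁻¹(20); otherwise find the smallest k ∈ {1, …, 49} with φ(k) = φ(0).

10

We have gcd(35, 50) = 5 > 1. Taking u = 0 and v = 10: φ(0) = 39 and φ(10) = 35·10 + 39 = 389 ≡ 39 (mod 50).
So φ(0) = φ(10) while 0 ≠ 10, so φ is not injective, hence not bijective.
Since φ is not bijective, we find the least positive k with φ(k) = φ(0): this means 35k ≡ 0 (mod 50), i.e. 50 ∣ 35k. Since gcd(35, 50) = 5, dividing through by 5 this holds exactly when 10 ∣ 7k, and as gcd(7, 10) = 1, exactly when 10 ∣ k.
The smallest positive such k is 10.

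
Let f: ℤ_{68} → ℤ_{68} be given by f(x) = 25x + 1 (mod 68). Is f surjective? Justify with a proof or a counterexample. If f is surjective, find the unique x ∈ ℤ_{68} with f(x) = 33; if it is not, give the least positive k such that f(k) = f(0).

Since gcd(25, 68) = 1, 25 is invertible modulo 68. Euclid's algorithm: 68 = 2·25 + 18, 25 = 1·18 + 7, 18 = 2·7 + 4, 7 = 1·4 + 3, 4 = 1·3 + 1; back-substituting gives 1 = 49·25 − 18·68, so 25⁻¹ ≡ 49 (mod 68).
Then y ↦ 49(y − 1) is a two-sided inverse to f, so every y ∈ ℤ_{68} has a preimage.
Hence f is surjective.
Since f is surjective, we find f⁻¹(33): we need 25x ≡ 33 − 1 ≡ 32 (mod 68). Using 25⁻¹ = 49: x ≡ 49·32 = 1568 = 23·68 + 4, so x = 4.
Check: f(4) = 25·4 + 1 = 101 = 1·68 + 33 ≡ 33 (mod 68).

4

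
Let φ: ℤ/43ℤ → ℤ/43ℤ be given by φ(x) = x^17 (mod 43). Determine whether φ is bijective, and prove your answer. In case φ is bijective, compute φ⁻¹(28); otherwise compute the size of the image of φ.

Since 43 is prime, the nonzero elements of ℤ/43ℤ form a cyclic group of order 42.
As gcd(17, 42) = 1, raising to the 17th power is a bijection on this group: if x_1^17 ≡ x_2^17 then (x_1x_2^{−1})^17 = 1, and the only element of order dividing gcd(17, 42) = 1 is 1, so x_1 = x_2.
With φ(0) = 0 this makes φ injective on all of ℤ/43ℤ, hence bijective (finite equal-size domain and codomain). In particular φ is bijective.
Since φ is bijective, we find the preimage of 28. The inverse of x ↦ x^17 on (ℤ/43ℤ)^× is x ↦ x^5, because 17·5 = 85 = 2·42 + 1 ≡ 1 (mod 42) and x^{42} = 1 for x ≠ 0 (Fermat). So φ⁻¹(28) = 28^5 mod 43.
Repeated squaring mod 43: 28^1 ≡ 28, 28^2 ≡ 28² = 784 ≡ 10, 28^4 ≡ 10² = 100 ≡ 14. Since 5 = 4 + 1, 28^5 ≡ 14·28: 14·28 = 392 ≡ 5. So 28^5 ≡ 5 (mod 43).
Hence φ⁻¹(28) = 5.

5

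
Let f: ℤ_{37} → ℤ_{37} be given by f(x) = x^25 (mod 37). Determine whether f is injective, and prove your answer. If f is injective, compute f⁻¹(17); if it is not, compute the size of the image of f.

35

Since 37 is prime, the nonzero elements of ℤ_{37} form a cyclic group of order 36.
As gcd(25, 36) = 1, raising to the 25th power is a bijection on this group: if a^25 ≡ b^25 then (ab^{−1})^25 = 1, and the only element of order dividing gcd(25, 36) = 1 is 1, so a = b.
With f(0) = 0 this makes f injective on all of ℤ_{37}, hence bijective (finite equal-size domain and codomain). In particular f is injective.
Since f is injective, we find the preimage of 17. The inverse of x ↦ x^25 on (ℤ_{37})^× is x ↦ x^13, because 25·13 = 325 = 9·36 + 1 ≡ 1 (mod 36) and x^{36} = 1 for x ≠ 0 (Fermat). So f⁻¹(17) = 17^13 mod 37.
Repeated squaring mod 37: 17^1 ≡ 17, 17^2 ≡ 17² = 289 ≡ 30, 17^4 ≡ 30² = 900 ≡ 12, 17^8 ≡ 12² = 144 ≡ 33. Since 13 = 8 + 4 + 1, 17^13 ≡ 33·12·17: 33·12 = 396 ≡ 26, then 26·17 = 442 ≡ 35. So 17^13 ≡ 35 (mod 37).
Hence f⁻¹(17) = 35.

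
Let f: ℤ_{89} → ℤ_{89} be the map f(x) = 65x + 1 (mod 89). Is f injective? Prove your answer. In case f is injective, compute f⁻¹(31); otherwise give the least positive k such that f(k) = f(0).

If f(x_1) = f(x_2), then 65x_1 ≡ 65x_2 (mod 89). Because gcd(65, 89) = 1, we may cancel 65 to get x_1 ≡ x_2 (mod 89).
So f is injective.
We now compute 65⁻¹ mod 89 explicitly. Euclid's algorithm: 89 = 1·65 + 24, 65 = 2·24 + 17, 24 = 1·17 + 7, 17 = 2·7 + 3, 7 = 2·3 + 1; back-substituting gives 1 = 63·65 − 46·89, so 65⁻¹ ≡ 63 (mod 89).
Since f is injective, we find f⁻¹(31): we need 65x ≡ 31 − 1 ≡ 30 (mod 89). Using 65⁻¹ = 63: x ≡ 63·30 = 1890 = 21·89 + 21, so x = 21.
Check: f(21) = 65·21 + 1 = 1366 = 15·89 + 31 ≡ 31 (mod 89).

21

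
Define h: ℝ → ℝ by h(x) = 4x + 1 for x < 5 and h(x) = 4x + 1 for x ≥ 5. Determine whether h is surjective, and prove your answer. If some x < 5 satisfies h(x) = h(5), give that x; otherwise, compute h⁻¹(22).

21/4

Both pieces are strictly increasing (slopes 4 and 4), so each is injective on its own interval.
The left piece maps (−∞, 5) onto (−∞, 21); the right piece maps [5, ∞) onto [21, ∞).
These images together cover ℝ, so h is surjective.
Because the two images are disjoint, no x < 5 has h(x) = h(5), so we compute h⁻¹(22): 22 lies in [21, ∞), so solve 4x + 1 = 22: x = (22 − 1)/4 = 21/4.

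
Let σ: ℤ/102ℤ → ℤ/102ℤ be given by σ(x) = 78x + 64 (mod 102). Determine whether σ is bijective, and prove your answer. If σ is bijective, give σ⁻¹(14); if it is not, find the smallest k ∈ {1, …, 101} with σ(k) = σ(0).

17

Recall: σ is injective if σ(u) = σ(v) implies u = v.
We have gcd(78, 102) = 6 > 1. Taking u = 0 and v = 17: σ(0) = 64 and σ(17) = 78·17 + 64 = 1390 ≡ 64 (mod 102).
So σ(0) = σ(17) while 0 ≠ 17, so σ is not injective, hence not bijective.
Since σ is not bijective, we find the least positive k with σ(k) = σ(0): this means 78k ≡ 0 (mod 102), i.e. 102 ∣ 78k. Since gcd(78, 102) = 6, dividing through by 6 this holds exactly when 17 ∣ 13k, and as gcd(13, 17) = 1, exactly when 17 ∣ k.
The smallest positive such k is 17.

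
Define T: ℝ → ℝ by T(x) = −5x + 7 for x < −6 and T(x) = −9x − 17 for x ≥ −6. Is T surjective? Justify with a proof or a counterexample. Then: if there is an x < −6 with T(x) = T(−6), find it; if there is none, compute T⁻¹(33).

-50/9

Both pieces are strictly decreasing (slopes −5 and −9), so each is injective on its own interval.
The left piece maps (−∞, −6) onto (37, ∞); the right piece maps [−6, ∞) onto (−∞, 37].
These images together cover ℝ, so T is surjective.
Because the two images are disjoint, no x < −6 has T(x) = T(−6), so we compute T⁻¹(33): 33 lies in (−∞, 37], so solve −9x − 17 = 33: x = (33 + 17)/(−9) = −50/9.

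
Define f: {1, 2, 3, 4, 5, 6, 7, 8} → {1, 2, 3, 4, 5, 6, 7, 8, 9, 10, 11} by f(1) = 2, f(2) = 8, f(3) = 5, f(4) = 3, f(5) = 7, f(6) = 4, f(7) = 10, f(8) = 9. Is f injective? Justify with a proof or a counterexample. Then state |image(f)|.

The values f(1), …, f(8) are 2, 8, 5, 3, 7, 4, 10, 9 — all distinct.
So f(u) = f(v) only when u = v, and f is injective.
The image of f is {2, 3, 4, 5, 7, 8, 9, 10}, which has 8 elements.

8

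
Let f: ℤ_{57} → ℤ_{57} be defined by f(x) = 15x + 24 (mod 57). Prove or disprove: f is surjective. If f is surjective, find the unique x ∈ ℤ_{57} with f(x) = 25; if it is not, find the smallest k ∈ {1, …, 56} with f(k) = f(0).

19

Recall that f is surjective if every y in the codomain equals f(x) for some x in the domain.
Since gcd(15, 57) = 3, we have 15x ≡ 0 (mod 3) for all x, so f(x) ≡ 0 (mod 3).
But 1 ≢ 0 (mod 3), so 1 ∈ ℤ_{57} has no preimage. Thus f is not surjective.
Since f is not surjective, we find the least positive k with f(k) = f(0): this means 15k ≡ 0 (mod 57), i.e. 57 ∣ 15k. Since gcd(15, 57) = 3, dividing through by 3 this holds exactly when 19 ∣ 5k, and as gcd(5, 19) = 1, exactly when 19 ∣ k.
The smallest positive such k is 19.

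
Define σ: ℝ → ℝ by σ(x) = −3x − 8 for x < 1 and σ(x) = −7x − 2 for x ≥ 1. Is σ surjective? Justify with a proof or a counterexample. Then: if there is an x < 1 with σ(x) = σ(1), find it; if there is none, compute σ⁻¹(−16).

1/3

Both pieces are strictly decreasing (slopes −3 and −7), so each is injective on its own interval.
The left piece maps (−∞, 1) onto (−11, ∞); the right piece maps [1, ∞) onto (−∞, −9].
The union (−11, ∞) ∪ (−∞, −9] covers ℝ, so σ is surjective.
For the follow-up: the images overlap, so an x < 1 with σ(x) = σ(1) exists. σ(1) = −9; solving −3x − 8 = −9 for x < 1 gives x = (−9 + 8)/(−3) = 1/3.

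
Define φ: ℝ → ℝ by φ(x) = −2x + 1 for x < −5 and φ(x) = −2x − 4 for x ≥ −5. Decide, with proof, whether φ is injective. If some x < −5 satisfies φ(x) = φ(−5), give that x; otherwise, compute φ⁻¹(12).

-11/2

Both pieces are strictly decreasing (slopes −2 and −2), so each is injective on its own interval.
The left piece maps (−∞, −5) onto (11, ∞); the right piece maps [−5, ∞) onto (−∞, 6].
These images are disjoint, so no value is attained by both pieces. Hence φ is injective.
Because the two images are disjoint, no x < −5 has φ(x) = φ(−5), so we compute φ⁻¹(12): 12 lies in (11, ∞), so solve −2x + 1 = 12: x = (12 − 1)/(−2) = −11/2.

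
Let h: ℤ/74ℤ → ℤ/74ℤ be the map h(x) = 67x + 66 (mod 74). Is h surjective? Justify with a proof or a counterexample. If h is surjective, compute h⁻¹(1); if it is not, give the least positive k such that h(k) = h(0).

Recall: h is surjective if every y in the codomain equals h(x) for some x in the domain.
Since gcd(67, 74) = 1, 67 is invertible modulo 74. Euclid's algorithm: 74 = 1·67 + 7, 67 = 9·7 + 4, 7 = 1·4 + 3, 4 = 1·3 + 1; back-substituting gives 1 = 21·67 − 19·74, so 67⁻¹ ≡ 21 (mod 74).
For any y ∈ ℤ/74ℤ, x = 21(y − 66) mod 74 satisfies h(x) = 67·21(y − 66) + 66 ≡ y (since 67·21 ≡ 1 mod 74). So every y has a preimage.
Therefore h is surjective.
Since h is surjective, we find h⁻¹(1): we need 67x ≡ 1 − 66 ≡ 9 (mod 74). Using 67⁻¹ = 21: x ≡ 21·9 = 189 = 2·74 + 41, so x = 41.
Check: h(41) = 67·41 + 66 = 2813 = 38·74 + 1 ≡ 1 (mod 74).

41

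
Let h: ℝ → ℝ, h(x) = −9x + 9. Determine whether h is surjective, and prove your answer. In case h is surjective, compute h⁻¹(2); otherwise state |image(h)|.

Recall: surjectivity means every element of the codomain has a preimage under h.
For any y ∈ ℝ, x = (y − 9)/(−9) satisfies h(x) = y.
So h is surjective.
Since h is surjective, we compute h⁻¹(2) = (2 − 9)/(−9) = 7/9.

7/9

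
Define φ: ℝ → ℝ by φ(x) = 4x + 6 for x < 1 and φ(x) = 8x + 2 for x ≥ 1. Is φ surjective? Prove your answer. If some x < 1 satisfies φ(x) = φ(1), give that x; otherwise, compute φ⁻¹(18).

Both pieces are strictly increasing (slopes 4 and 8), so each is injective on its own interval.
The left piece maps (−∞, 1) onto (−∞, 10); the right piece maps [1, ∞) onto [10, ∞).
These images together cover ℝ, so φ is surjective.
Because the two images are disjoint, no x < 1 has φ(x) = φ(1), so we compute φ⁻¹(18): 18 lies in [10, ∞), so solve 8x + 2 = 18: x = (18 − 2)/8 = 2.

2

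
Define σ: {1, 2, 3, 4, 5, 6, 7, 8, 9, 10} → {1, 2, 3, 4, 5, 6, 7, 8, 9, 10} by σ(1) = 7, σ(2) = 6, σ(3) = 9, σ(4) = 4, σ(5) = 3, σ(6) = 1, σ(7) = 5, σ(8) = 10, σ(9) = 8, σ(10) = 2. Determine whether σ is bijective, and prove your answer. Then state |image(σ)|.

10

The values 7, 6, 9, 4, 3, 1, 5, 10, 8, 2 are a permutation of {1, 2, 3, 4, 5, 6, 7, 8, 9, 10}: each element appears exactly once.
So σ is injective and surjective, hence bijective.
The image of σ is {1, 2, 3, 4, 5, 6, 7, 8, 9, 10}, which has 10 elements.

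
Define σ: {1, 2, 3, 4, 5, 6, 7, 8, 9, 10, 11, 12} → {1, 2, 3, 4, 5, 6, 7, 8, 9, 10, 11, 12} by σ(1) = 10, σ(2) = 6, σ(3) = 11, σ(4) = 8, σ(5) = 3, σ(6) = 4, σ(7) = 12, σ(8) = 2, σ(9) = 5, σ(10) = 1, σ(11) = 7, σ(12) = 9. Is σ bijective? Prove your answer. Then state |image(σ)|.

12

The values 10, 6, 11, 8, 3, 4, 12, 2, 5, 1, 7, 9 are a permutation of {1, 2, 3, 4, 5, 6, 7, 8, 9, 10, 11, 12}: each element appears exactly once.
So σ is injective and surjective, hence bijective.
The image of σ is {1, 2, 3, 4, 5, 6, 7, 8, 9, 10, 11, 12}, which has 12 elements.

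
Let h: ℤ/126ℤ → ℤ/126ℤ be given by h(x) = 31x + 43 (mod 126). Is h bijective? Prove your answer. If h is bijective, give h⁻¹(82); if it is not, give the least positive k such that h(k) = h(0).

111

If h(s) = h(t), then 31s ≡ 31t (mod 126). Because gcd(31, 126) = 1, we may cancel 31 to get s ≡ t (mod 126).
We now compute 31⁻¹ mod 126 explicitly. Euclid's algorithm: 126 = 4·31 + 2, 31 = 15·2 + 1; back-substituting gives 1 = 61·31 − 15·126, so 31⁻¹ ≡ 61 (mod 126).
For any y ∈ ℤ/126ℤ, x = 61(y − 43) mod 126 satisfies h(x) = 31·61(y − 43) + 43 ≡ y (since 31·61 ≡ 1 mod 126). So every y has a preimage.
So h is bijective.
Since h is bijective, we find h⁻¹(82): we need 31x ≡ 82 − 43 ≡ 39 (mod 126). Using 31⁻¹ = 61: x ≡ 61·39 = 2379 = 18·126 + 111, so x = 111.
Check: h(111) = 31·111 + 43 = 3484 = 27·126 + 82 ≡ 82 (mod 126).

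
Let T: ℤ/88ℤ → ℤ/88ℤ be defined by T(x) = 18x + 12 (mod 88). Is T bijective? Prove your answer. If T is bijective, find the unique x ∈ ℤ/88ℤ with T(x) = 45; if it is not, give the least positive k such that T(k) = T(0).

44

We have gcd(18, 88) = 2 > 1. Taking s = 0 and t = 44: T(0) = 12 and T(44) = 18·44 + 12 = 804 ≡ 12 (mod 88).
So T(0) = T(44) while 0 ≠ 44, therefore T is not injective, hence not bijective.
Since T is not bijective, we find the least positive k with T(k) = T(0): this means 18k ≡ 0 (mod 88), i.e. 88 ∣ 18k. Since gcd(18, 88) = 2, dividing through by 2 this holds exactly when 44 ∣ 9k, and as gcd(9, 44) = 1, exactly when 44 ∣ k.
The smallest positive such k is 44.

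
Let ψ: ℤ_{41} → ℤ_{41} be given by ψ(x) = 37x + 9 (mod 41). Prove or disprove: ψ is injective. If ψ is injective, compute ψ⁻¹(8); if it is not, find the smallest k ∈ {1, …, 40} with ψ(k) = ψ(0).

31

By definition, ψ is injective if ψ(u) = ψ(v) implies u = v.
Suppose ψ(u) = ψ(v) in ℤ_{41}. Then 37u + 9 ≡ 37v + 9 (mod 41), thus 37(u − v) ≡ 0 (mod 41).
Since gcd(37, 41) = 1, 37 is invertible modulo 41, hence u − v ≡ 0 (mod 41), i.e. u = v.
So ψ is injective.
We now compute 37⁻¹ mod 41 explicitly. Euclid's algorithm: 41 = 1·37 + 4, 37 = 9·4 + 1; back-substituting gives 1 = 10·37 − 9·41, so 37⁻¹ ≡ 10 (mod 41).
Since ψ is injective, we find ψ⁻¹(8): we need 37x ≡ 8 − 9 ≡ 40 (mod 41). Using 37⁻¹ = 10: x ≡ 10·40 = 400 = 9·41 + 31, so x = 31.
Check: ψ(31) = 37·31 + 9 = 1156 = 28·41 + 8 ≡ 8 (mod 41).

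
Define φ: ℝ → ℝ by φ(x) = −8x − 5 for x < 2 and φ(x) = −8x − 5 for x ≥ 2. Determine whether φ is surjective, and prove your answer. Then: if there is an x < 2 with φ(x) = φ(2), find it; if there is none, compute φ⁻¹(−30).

25/8

Both pieces are strictly decreasing (slopes −8 and −8), so each is injective on its own interval.
The left piece maps (−∞, 2) onto (−21, ∞); the right piece maps [2, ∞) onto (−∞, −21].
These images together cover ℝ, so φ is surjective.
Because the two images are disjoint, no x < 2 has φ(x) = φ(2), so we compute φ⁻¹(−30): −30 lies in (−∞, −21], so solve −8x − 5 = −30: x = (−30 + 5)/(−8) = 25/8.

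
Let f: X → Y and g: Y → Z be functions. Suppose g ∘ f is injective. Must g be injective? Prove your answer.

not injective

No. Take X = {1}, Y = {1, 2}, Z = {1, 2}, f(a) = a for each a ∈ X, and g(b) = 1 if b ∈ {1, 2} else g(b) = b.
Then g ∘ f = f is injective (X ⊂ Y and f is the inclusion), but g(1) = g(2) = 1 with 1 ≠ 2, so g is not injective.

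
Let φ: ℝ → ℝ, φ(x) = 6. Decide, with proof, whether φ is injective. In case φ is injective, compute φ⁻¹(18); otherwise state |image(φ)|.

Recall: injectivity means: for all u, v in the domain, φ(u) = φ(v) implies u = v.
φ(0) = 6 = φ(1) with 0 ≠ 1, so φ is not injective.
Since φ is not injective, we state |image(φ)|: the image of φ is {6}, which has 1 element.

1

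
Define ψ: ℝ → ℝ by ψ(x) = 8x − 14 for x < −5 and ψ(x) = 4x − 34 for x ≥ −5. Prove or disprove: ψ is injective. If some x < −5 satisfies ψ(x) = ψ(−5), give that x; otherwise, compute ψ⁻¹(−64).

Both pieces are strictly increasing (slopes 8 and 4), so each is injective on its own interval.
The left piece maps (−∞, −5) onto (−∞, −54); the right piece maps [−5, ∞) onto [−54, ∞).
These images are disjoint, so no value is attained by both pieces. Thus ψ is injective.
Because the two images are disjoint, no x < −5 has ψ(x) = ψ(−5), so we compute ψ⁻¹(−64): −64 lies in (−∞, −54), so solve 8x − 14 = −64: x = (−64 + 14)/8 = −25/4.

-25/4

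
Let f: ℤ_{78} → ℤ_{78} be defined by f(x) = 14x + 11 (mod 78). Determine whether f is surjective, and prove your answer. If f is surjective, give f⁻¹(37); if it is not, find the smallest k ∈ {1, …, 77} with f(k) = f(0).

39

Recall that surjectivity means every element of the codomain has a preimage under f.
Since gcd(14, 78) = 2, we have 14x ≡ 0 (mod 2) for all x, so f(x) ≡ 1 (mod 2).
But 0 ≢ 1 (mod 2), so 0 ∈ ℤ_{78} has no preimage. Therefore f is not surjective.
Since f is not surjective, we find the least positive k with f(k) = f(0): this means 14k ≡ 0 (mod 78), i.e. 78 ∣ 14k. Since gcd(14, 78) = 2, dividing through by 2 this holds exactly when 39 ∣ 7k, and as gcd(7, 39) = 1, exactly when 39 ∣ k.
The smallest positive such k is 39.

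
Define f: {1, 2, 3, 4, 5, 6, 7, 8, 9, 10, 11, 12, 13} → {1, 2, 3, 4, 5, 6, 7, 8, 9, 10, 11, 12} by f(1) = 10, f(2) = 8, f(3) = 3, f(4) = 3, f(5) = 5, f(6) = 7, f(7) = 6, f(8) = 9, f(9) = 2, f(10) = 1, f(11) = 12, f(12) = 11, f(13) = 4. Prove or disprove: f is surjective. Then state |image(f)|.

Every element of the codomain has a preimage: 1 = f(10), 2 = f(9), 3 = f(3), 4 = f(13), 5 = f(5), 6 = f(7), 7 = f(6), 8 = f(2), 9 = f(8), 10 = f(1), 11 = f(12), 12 = f(11).
Hence f is surjective.
The image of f is {1, 2, 3, 4, 5, 6, 7, 8, 9, 10, 11, 12}, which has 12 elements.

12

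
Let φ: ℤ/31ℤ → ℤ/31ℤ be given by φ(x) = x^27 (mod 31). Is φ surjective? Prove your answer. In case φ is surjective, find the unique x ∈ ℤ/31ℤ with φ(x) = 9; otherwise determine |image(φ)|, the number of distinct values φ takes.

φ(1) = 1^27 = 1.
φ(5): Repeated squaring mod 31: 5^1 ≡ 5, 5^2 ≡ 5² = 25, 5^4 ≡ 25² = 625 ≡ 5, 5^8 ≡ 5² = 25, 5^16 ≡ 25² = 625 ≡ 5. Since 27 = 16 + 8 + 2 + 1, 5^27 ≡ 5·25·25·5: 5·25 = 125 ≡ 1, then 1·25 = 25, then 25·5 = 125 ≡ 1. So 5^27 ≡ 1 (mod 31).
So φ(1) = φ(5) = 1 while 1 ≠ 5, therefore φ is not injective.
A non-injective map from the 31-element set ℤ/31ℤ to itself takes at most 30 distinct values, so it cannot be surjective. Therefore φ is not surjective.
Since φ is not surjective, we determine |image(φ)|. Computing x^27 mod 31 for each x (by repeated squaring, reducing mod 31 at every step), the values φ(0), φ(1), …, φ(30) are: 0, 1, 4, 23, 16, 1, 30, 16, 2, 2, 4, 15, 27, 23, 2, 23, 8, 29, 8, 4, 16, 27, 29, 29, 15, 1, 30, 15, 8, 27, 30.
The distinct values are {0, 1, 2, 4, 8, 15, 16, 23, 27, 29, 30}; there are 11 of them.

11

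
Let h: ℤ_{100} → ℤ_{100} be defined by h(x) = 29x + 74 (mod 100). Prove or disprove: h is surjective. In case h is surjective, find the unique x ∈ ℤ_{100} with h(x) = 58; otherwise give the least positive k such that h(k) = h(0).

Since gcd(29, 100) = 1, 29 is invertible modulo 100. Euclid's algorithm: 100 = 3·29 + 13, 29 = 2·13 + 3, 13 = 4·3 + 1; back-substituting gives 1 = 69·29 − 20·100, so 29⁻¹ ≡ 69 (mod 100).
For any y ∈ ℤ_{100}, x = 69(y − 74) mod 100 satisfies h(x) = 29·69(y − 74) + 74 ≡ y (since 29·69 ≡ 1 mod 100). So every y has a preimage.
So h is surjective.
Since h is surjective, we find h⁻¹(58): we need 29x ≡ 58 − 74 ≡ 84 (mod 100). Using 29⁻¹ = 69: x ≡ 69·84 = 5796 = 57·100 + 96, so x = 96.
Check: h(96) = 29·96 + 74 = 2858 = 28·100 + 58 ≡ 58 (mod 100).

96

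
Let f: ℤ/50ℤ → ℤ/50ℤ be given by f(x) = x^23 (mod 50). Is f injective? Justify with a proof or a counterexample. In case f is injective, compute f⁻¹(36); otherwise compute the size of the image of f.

f(0) = 0^23 = 0.
f(10): Repeated squaring mod 50: 10^1 ≡ 10, 10^2 ≡ 10² = 100 ≡ 0, 10^4 ≡ 0² = 0, 10^8 ≡ 0² = 0, 10^16 ≡ 0² = 0. Since 23 = 16 + 4 + 2 + 1, 10^23 ≡ 0·0·0·10: 0·0 = 0, then 0·0 = 0, then 0·10 = 0. So 10^23 ≡ 0 (mod 50).
So f(0) = f(10) = 0 while 0 ≠ 10, therefore f is not injective.
Since f is not injective, we determine |image(f)|. Computing x^23 mod 50 for each x (by repeated squaring, reducing mod 50 at every step), the values f(0), f(1), …, f(49) are: 0, 1, 8, 27, 14, 25, 16, 43, 12, 29, 0, 31, 28, 47, 44, 25, 46, 13, 32, 9, 0, 11, 48, 17, 24, 25, 26, 33, 2, 39, 0, 41, 18, 37, 4, 25, 6, 3, 22, 19, 0, 21, 38, 7, 34, 25, 36, 23, 42, 49.
The distinct values are {0, 1, 2, 3, 4, 6, 7, 8, 9, 11, 12, 13, 14, 16, 17, 18, 19, 21, 22, 23, 24, 25, 26, 27, 28, 29, 31, 32, 33, 34, 36, 37, 38, 39, 41, 42, 43, 44, 46, 47, 48, 49}; there are 42 of them.

42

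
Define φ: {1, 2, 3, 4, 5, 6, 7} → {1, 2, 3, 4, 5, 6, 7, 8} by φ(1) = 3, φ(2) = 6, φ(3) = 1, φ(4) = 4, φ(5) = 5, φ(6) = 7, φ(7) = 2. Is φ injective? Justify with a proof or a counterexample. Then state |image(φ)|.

The values φ(1), …, φ(7) are 3, 6, 1, 4, 5, 7, 2 — all distinct.
So φ(x_1) = φ(x_2) only when x_1 = x_2, and φ is injective.
The image of φ is {1, 2, 3, 4, 5, 6, 7}, which has 7 elements.

7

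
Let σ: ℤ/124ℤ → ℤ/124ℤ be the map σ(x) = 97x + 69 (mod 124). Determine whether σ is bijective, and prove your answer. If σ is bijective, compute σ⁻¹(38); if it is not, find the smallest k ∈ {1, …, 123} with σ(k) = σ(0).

If σ(s) = σ(t), then 97s ≡ 97t (mod 124). Because gcd(97, 124) = 1, we may cancel 97 to get s ≡ t (mod 124).
We now compute 97⁻¹ mod 124 explicitly. Euclid's algorithm: 124 = 1·97 + 27, 97 = 3·27 + 16, 27 = 1·16 + 11, 16 = 1·11 + 5, 11 = 2·5 + 1; back-substituting gives 1 = 101·97 − 79·124, so 97⁻¹ ≡ 101 (mod 124).
Then y ↦ 101(y − 69) is a two-sided inverse to σ, so every y ∈ ℤ/124ℤ has a preimage.
Therefore σ is bijective.
Since σ is bijective, we compute σ⁻¹(38): solve 97x + 69 ≡ 38 (mod 124), i.e. 97x ≡ 93 (mod 124).
Multiplying by 97⁻¹ = 101 gives x ≡ 101·93 = 9393 = 75·124 + 93 ≡ 93 (mod 124).
Check: σ(93) = 97·93 + 69 = 9090 = 73·124 + 38 ≡ 38 (mod 124).

93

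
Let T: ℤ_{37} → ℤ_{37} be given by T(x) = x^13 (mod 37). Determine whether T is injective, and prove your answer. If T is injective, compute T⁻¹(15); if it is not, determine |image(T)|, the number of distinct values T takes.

2

Since 37 is prime, the nonzero elements of ℤ_{37} form a cyclic group of order 36.
As gcd(13, 36) = 1, raising to the 13th power is a bijection on this group: if a^13 ≡ b^13 then (ab^{−1})^13 = 1, and the only element of order dividing gcd(13, 36) = 1 is 1, so a = b.
With T(0) = 0 this makes T injective on all of ℤ_{37}, hence bijective (finite equal-size domain and codomain). In particular T is injective.
Since T is injective, we find the preimage of 15. The inverse of x ↦ x^13 on (ℤ_{37})^× is x ↦ x^25, because 13·25 = 325 = 9·36 + 1 ≡ 1 (mod 36) and x^{36} = 1 for x ≠ 0 (Fermat). So T⁻¹(15) = 15^25 mod 37.
Repeated squaring mod 37: 15^1 ≡ 15, 15^2 ≡ 15² = 225 ≡ 3, 15^4 ≡ 3² = 9, 15^8 ≡ 9² = 81 ≡ 7, 15^16 ≡ 7² = 49 ≡ 12. Since 25 = 16 + 8 + 1, 15^25 ≡ 12·7·15: 12·7 = 84 ≡ 10, then 10·15 = 150 ≡ 2. So 15^25 ≡ 2 (mod 37).
Hence T⁻¹(15) = 2.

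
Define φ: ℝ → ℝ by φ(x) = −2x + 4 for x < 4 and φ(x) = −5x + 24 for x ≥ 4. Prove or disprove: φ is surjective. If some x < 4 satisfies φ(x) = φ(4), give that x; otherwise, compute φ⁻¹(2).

Both pieces are strictly decreasing (slopes −2 and −5), so each is injective on its own interval.
The left piece maps (−∞, 4) onto (−4, ∞); the right piece maps [4, ∞) onto (−∞, 4].
The union (−4, ∞) ∪ (−∞, 4] covers ℝ, so φ is surjective.
For the follow-up: the images overlap, so an x < 4 with φ(x) = φ(4) exists. φ(4) = 4; solving −2x + 4 = 4 for x < 4 gives x = (4 − 4)/(−2) = 0.

0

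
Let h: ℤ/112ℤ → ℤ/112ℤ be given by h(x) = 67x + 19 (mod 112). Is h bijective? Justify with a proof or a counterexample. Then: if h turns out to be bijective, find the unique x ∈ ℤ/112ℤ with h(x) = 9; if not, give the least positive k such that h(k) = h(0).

50

Suppose h(a) = h(b) in ℤ/112ℤ. Then 67a + 19 ≡ 67b + 19 (mod 112), hence 67(a − b) ≡ 0 (mod 112).
Since gcd(67, 112) = 1, 67 is invertible modulo 112, so a − b ≡ 0 (mod 112), i.e. a = b.
We now compute 67⁻¹ mod 112 explicitly. Euclid's algorithm: 112 = 1·67 + 45, 67 = 1·45 + 22, 45 = 2·22 + 1; back-substituting gives 1 = 107·67 − 64·112, so 67⁻¹ ≡ 107 (mod 112).
Then y ↦ 107(y − 19) is a two-sided inverse to h, so every y ∈ ℤ/112ℤ has a preimage.
Thus h is bijective.
Since h is bijective, we compute h⁻¹(9): solve 67x + 19 ≡ 9 (mod 112), i.e. 67x ≡ 102 (mod 112).
Multiplying by 67⁻¹ = 107 gives x ≡ 107·102 = 10914 = 97·112 + 50 ≡ 50 (mod 112).
Check: h(50) = 67·50 + 19 = 3369 = 30·112 + 9 ≡ 9 (mod 112).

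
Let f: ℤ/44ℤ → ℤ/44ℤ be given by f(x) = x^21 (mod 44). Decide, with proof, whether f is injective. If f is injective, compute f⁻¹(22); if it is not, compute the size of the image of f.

f(0) = 0^21 = 0.
f(22): Repeated squaring mod 44: 22^1 ≡ 22, 22^2 ≡ 22² = 484 ≡ 0, 22^4 ≡ 0² = 0, 22^8 ≡ 0² = 0, 22^16 ≡ 0² = 0. Since 21 = 16 + 4 + 1, 22^21 ≡ 0·0·22: 0·0 = 0, then 0·22 = 0. So 22^21 ≡ 0 (mod 44).
So f(0) = f(22) = 0 while 0 ≠ 22, therefore f is not injective.
Since f is not injective, we determine |image(f)|. Computing x^21 mod 44 for each x (by repeated squaring, reducing mod 44 at every step), the values f(0), f(1), …, f(43) are: 0, 1, 24, 3, 4, 5, 28, 7, 8, 9, 32, 11, 12, 13, 36, 15, 16, 17, 40, 19, 20, 21, 0, 23, 24, 25, 4, 27, 28, 29, 8, 31, 32, 33, 12, 35, 36, 37, 16, 39, 40, 41, 20, 43.
The distinct values are {0, 1, 3, 4, 5, 7, 8, 9, 11, 12, 13, 15, 16, 17, 19, 20, 21, 23, 24, 25, 27, 28, 29, 31, 32, 33, 35, 36, 37, 39, 40, 41, 43}; there are 33 of them.

33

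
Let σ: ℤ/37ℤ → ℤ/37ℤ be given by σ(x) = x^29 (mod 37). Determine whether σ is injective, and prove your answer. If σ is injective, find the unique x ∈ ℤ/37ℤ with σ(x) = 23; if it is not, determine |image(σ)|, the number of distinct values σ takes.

8

Since 37 is prime, the nonzero elements of ℤ/37ℤ form a cyclic group of order 36.
As gcd(29, 36) = 1, raising to the 29th power is a bijection on this group: if a^29 ≡ b^29 then (ab^{−1})^29 = 1, and the only element of order dividing gcd(29, 36) = 1 is 1, so a = b.
With σ(0) = 0 this makes σ injective on all of ℤ/37ℤ, hence bijective (finite equal-size domain and codomain). In particular σ is injective.
Since σ is injective, we find the preimage of 23. The inverse of x ↦ x^29 on (ℤ/37ℤ)^× is x ↦ x^5, because 29·5 = 145 = 4·36 + 1 ≡ 1 (mod 36) and x^{36} = 1 for x ≠ 0 (Fermat). So σ⁻¹(23) = 23^5 mod 37.
Repeated squaring mod 37: 23^1 ≡ 23, 23^2 ≡ 23² = 529 ≡ 11, 23^4 ≡ 11² = 121 ≡ 10. Since 5 = 4 + 1, 23^5 ≡ 10·23: 10·23 = 230 ≡ 8. So 23^5 ≡ 8 (mod 37).
Hence σ⁻¹(23) = 8.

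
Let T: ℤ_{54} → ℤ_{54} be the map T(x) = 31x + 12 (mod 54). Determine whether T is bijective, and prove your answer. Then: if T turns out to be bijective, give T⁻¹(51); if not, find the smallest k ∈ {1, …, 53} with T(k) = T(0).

3

If T(a) = T(b), then 31a ≡ 31b (mod 54). Because gcd(31, 54) = 1, we may cancel 31 to get a ≡ b (mod 54).
We now compute 31⁻¹ mod 54 explicitly. Euclid's algorithm: 54 = 1·31 + 23, 31 = 1·23 + 8, 23 = 2·8 + 7, 8 = 1·7 + 1; back-substituting gives 1 = 7·31 − 4·54, so 31⁻¹ ≡ 7 (mod 54).
For any y ∈ ℤ_{54}, x = 7(y − 12) mod 54 satisfies T(x) = 31·7(y − 12) + 12 ≡ y (since 31·7 ≡ 1 mod 54). So every y has a preimage.
Therefore T is bijective.
Since T is bijective, we find T⁻¹(51): we need 31x ≡ 51 − 12 ≡ 39 (mod 54). Using 31⁻¹ = 7: x ≡ 7·39 = 273 = 5·54 + 3, so x = 3.
Check: T(3) = 31·3 + 12 = 105 = 1·54 + 51 ≡ 51 (mod 54).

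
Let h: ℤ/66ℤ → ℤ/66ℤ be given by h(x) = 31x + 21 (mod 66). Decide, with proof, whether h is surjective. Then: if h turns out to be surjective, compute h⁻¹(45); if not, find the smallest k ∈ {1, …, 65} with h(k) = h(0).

Since gcd(31, 66) = 1, 31 is invertible modulo 66. Euclid's algorithm: 66 = 2·31 + 4, 31 = 7·4 + 3, 4 = 1·3 + 1; back-substituting gives 1 = 49·31 − 23·66, so 31⁻¹ ≡ 49 (mod 66).
Then y ↦ 49(y − 21) is a two-sided inverse to h, so every y ∈ ℤ/66ℤ has a preimage.
Therefore h is surjective.
Since h is surjective, we compute h⁻¹(45): solve 31x + 21 ≡ 45 (mod 66), i.e. 31x ≡ 24 (mod 66).
Multiplying by 31⁻¹ = 49 gives x ≡ 49·24 = 1176 = 17·66 + 54 ≡ 54 (mod 66).
Check: h(54) = 31·54 + 21 = 1695 = 25·66 + 45 ≡ 45 (mod 66).

54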